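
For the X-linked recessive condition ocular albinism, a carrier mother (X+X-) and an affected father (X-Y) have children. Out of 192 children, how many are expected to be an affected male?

Cross: X+X- × X-Y
Offspring: 1 X+X-, 1 X+Y, 1 X-X-, 1 X-Y
Probability of an affected male: 1/4
Expected count = 1/4 × 192 = 48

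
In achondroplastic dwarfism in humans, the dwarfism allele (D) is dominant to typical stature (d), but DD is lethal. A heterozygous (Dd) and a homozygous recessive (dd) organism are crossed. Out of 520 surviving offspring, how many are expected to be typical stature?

Cross: Dd × dd
Punnett square offspring (before lethality): 2 Dd, 2 dd
No DD offspring are produced in this cross.
typical stature: 2 out of 4 → fraction 1/2
Expected count = 1/2 × 520 = 260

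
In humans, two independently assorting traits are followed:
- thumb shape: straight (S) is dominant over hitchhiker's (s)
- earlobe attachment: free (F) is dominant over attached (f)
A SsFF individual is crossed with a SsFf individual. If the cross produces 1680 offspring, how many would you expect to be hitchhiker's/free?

Dihybrid cross SsFF × SsFf — consider each gene separately:
thumb shape: Ss × Ss → 1 SS, 2 Ss, 1 ss → 3 S_ : 1 ss (out of 4)
earlobe attachment: FF × Ff → 2 FF, 2 Ff → 4 F_ (out of 4)
Combine (counts out of 4 × 4 = 16): straight/free (S_F_) = 3×4 = 12; hitchhiker's/free (ssF_) = 1×4 = 4
Phenotype counts (out of 16): 12 straight/free, 4 hitchhiker's/free
hitchhiker's/free: 4 out of 16 → fraction 1/4
Expected count = 1/4 × 1680 = 420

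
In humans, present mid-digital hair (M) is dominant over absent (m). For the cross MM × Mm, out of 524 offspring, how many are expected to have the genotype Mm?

Punnett square for MM × Mm:
Offspring genotypes: 2 MM, 2 Mm
Total offspring: 4
Count with target: 2
Probability: 2/4 = 1/2
Expected count = 1/2 × 524 = 262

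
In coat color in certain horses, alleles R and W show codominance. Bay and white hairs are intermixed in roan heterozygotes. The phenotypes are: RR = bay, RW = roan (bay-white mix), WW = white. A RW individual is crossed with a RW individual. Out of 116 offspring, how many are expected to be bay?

Punnett square for RW × RW:
Offspring genotypes: 1 RR, 2 RW, 1 WW
Phenotype counts: 1 bay, 2 roan (bay-white mix), 1 white
bay: 1 out of 4 → fraction 1/4
Expected count = 1/4 × 116 = 29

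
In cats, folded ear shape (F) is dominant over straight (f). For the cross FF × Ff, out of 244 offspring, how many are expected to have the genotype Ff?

Punnett square for FF × Ff:
Offspring genotypes: 2 FF, 2 Ff
Total offspring: 4
Count with target: 2
Probability: 2/4 = 1/2
Expected count = 1/2 × 244 = 122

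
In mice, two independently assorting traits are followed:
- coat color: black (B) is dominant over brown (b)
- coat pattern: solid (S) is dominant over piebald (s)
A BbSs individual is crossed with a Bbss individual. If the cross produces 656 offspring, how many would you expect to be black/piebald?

Dihybrid cross BbSs × Bbss — consider each gene separately:
coat color: Bb × Bb → 1 BB, 2 Bb, 1 bb → 3 B_ : 1 bb (out of 4)
coat pattern: Ss × ss → 2 Ss, 2 ss → 2 S_ : 2 ss (out of 4)
Combine (counts out of 4 × 4 = 16): black/solid (B_S_) = 3×2 = 6; black/piebald (B_ss) = 3×2 = 6; brown/solid (bbS_) = 1×2 = 2; brown/piebald (bbss) = 1×2 = 2
Phenotype counts (out of 16): 6 black/solid, 6 black/piebald, 2 brown/solid, 2 brown/piebald
black/piebald: 6 out of 16 → fraction 3/8
Expected count = 3/8 × 656 = 246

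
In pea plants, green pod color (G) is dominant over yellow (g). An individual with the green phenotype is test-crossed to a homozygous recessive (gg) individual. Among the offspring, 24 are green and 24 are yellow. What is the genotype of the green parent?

Test cross: ? × gg
Offspring: 24 green, 24 yellow — approximately 1:1.
A 1:1 ratio in a test cross indicates the unknown parent is heterozygous (Gg).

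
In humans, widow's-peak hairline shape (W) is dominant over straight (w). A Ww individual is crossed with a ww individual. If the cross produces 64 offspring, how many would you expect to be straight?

Punnett square for Ww × ww:
Offspring genotypes: 2 Ww, 2 ww
widow's-peak: 2, straight: 2
straight: 2 out of 4 → fraction 1/2
Expected count = 1/2 × 64 = 32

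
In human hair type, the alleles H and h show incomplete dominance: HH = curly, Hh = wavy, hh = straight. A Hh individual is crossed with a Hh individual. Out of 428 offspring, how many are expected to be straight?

Punnett square for Hh × Hh:
Offspring genotypes: 1 HH, 2 Hh, 1 hh
Phenotype counts: 1 curly, 2 wavy, 1 straight
straight: 1 out of 4 → fraction 1/4
Expected count = 1/4 × 428 = 107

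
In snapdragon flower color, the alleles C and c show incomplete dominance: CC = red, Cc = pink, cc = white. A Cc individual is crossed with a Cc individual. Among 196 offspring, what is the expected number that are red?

Punnett square for Cc × Cc:
Offspring genotypes: 1 CC, 2 Cc, 1 cc
Phenotype counts: 1 red, 2 pink, 1 white
red: 1 out of 4 → fraction 1/4
Expected count = 1/4 × 196 = 49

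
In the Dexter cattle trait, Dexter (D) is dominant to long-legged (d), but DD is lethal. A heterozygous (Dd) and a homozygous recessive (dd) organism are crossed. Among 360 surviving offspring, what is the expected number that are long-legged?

Cross: Dd × dd
Punnett square offspring (before lethality): 2 Dd, 2 dd
No DD offspring are produced in this cross.
long-legged: 2 out of 4 → fraction 1/2
Expected count = 1/2 × 360 = 180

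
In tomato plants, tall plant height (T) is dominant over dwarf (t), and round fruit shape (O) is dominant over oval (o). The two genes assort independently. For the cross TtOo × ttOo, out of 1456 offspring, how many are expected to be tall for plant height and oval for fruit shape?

Dihybrid cross TtOo × ttOo — consider each gene separately:
plant height: Tt × tt → 2 Tt, 2 tt → 2 T_ : 2 tt (out of 4)
fruit shape: Oo × Oo → 1 OO, 2 Oo, 1 oo → 3 O_ : 1 oo (out of 4)
Looking for: tall (T_) and oval (oo)
P(tall) = 2/4, P(oval) = 1/4
P(both) = 2/4 × 1/4 = 2/16 = 1/8
Expected count = 1/8 × 1456 = 182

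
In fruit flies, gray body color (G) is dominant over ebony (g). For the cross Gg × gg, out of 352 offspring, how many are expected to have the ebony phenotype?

Punnett square for Gg × gg:
Offspring genotypes: 2 Gg, 2 gg
Total offspring: 4
Count with target: 2
Probability: 2/4 = 1/2
Expected count = 1/2 × 352 = 176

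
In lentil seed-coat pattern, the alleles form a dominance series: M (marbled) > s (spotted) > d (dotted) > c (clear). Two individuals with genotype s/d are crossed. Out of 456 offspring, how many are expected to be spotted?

Cross: s/d × s/d
Allele dominance: M > s > d > c
Offspring genotypes: 1 s/s, 2 s/d, 1 d/d
Phenotype counts: 3 spotted, 1 dotted
spotted: 3 out of 4 → fraction 3/4
Expected count = 3/4 × 456 = 342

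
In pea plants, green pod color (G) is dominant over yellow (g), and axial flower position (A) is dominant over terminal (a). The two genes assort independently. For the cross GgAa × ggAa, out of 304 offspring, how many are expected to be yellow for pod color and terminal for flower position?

Dihybrid cross GgAa × ggAa — consider each gene separately:
pod color: Gg × gg → 2 Gg, 2 gg → 2 G_ : 2 gg (out of 4)
flower position: Aa × Aa → 1 AA, 2 Aa, 1 aa → 3 A_ : 1 aa (out of 4)
Looking for: yellow (gg) and terminal (aa)
P(yellow) = 2/4, P(terminal) = 1/4
P(both) = 2/4 × 1/4 = 2/16 = 1/8
Expected count = 1/8 × 304 = 38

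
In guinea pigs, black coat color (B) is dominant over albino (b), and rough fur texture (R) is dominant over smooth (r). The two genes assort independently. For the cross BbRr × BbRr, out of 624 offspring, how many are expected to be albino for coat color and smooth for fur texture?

Dihybrid cross BbRr × BbRr — consider each gene separately:
coat color: Bb × Bb → 1 BB, 2 Bb, 1 bb → 3 B_ : 1 bb (out of 4)
fur texture: Rr × Rr → 1 RR, 2 Rr, 1 rr → 3 R_ : 1 rr (out of 4)
Looking for: albino (bb) and smooth (rr)
P(albino) = 1/4, P(smooth) = 1/4
P(both) = 1/4 × 1/4 = 1/16
Expected count = 1/16 × 624 = 39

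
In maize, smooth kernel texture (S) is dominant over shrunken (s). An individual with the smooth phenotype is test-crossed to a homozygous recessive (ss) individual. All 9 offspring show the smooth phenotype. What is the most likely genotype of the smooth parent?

Test cross: ? × ss
All offspring are smooth.
If the unknown parent were heterozygous (Ss), about half of 9 offspring would be shrunken; none are. The unknown parent is most likely homozygous dominant (SS).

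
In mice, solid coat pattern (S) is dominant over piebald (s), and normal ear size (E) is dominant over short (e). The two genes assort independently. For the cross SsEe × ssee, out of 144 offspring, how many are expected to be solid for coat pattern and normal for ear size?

Dihybrid cross SsEe × ssee — consider each gene separately:
coat pattern: Ss × ss → 2 Ss, 2 ss → 2 S_ : 2 ss (out of 4)
ear size: Ee × ee → 2 Ee, 2 ee → 2 E_ : 2 ee (out of 4)
Looking for: solid (S_) and normal (E_)
P(solid) = 2/4, P(normal) = 2/4
P(both) = 2/4 × 2/4 = 4/16 = 1/4
Expected count = 1/4 × 144 = 36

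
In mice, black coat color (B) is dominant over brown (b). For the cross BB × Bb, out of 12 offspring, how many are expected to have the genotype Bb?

Punnett square for BB × Bb:
Offspring genotypes: 2 BB, 2 Bb
Total offspring: 4
Count with target: 2
Probability: 2/4 = 1/2
Expected count = 1/2 × 12 = 6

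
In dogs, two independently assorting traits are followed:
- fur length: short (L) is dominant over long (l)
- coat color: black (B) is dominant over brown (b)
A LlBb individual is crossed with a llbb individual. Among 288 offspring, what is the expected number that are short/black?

Dihybrid cross LlBb × llbb — consider each gene separately:
fur length: Ll × ll → 2 Ll, 2 ll → 2 L_ : 2 ll (out of 4)
coat color: Bb × bb → 2 Bb, 2 bb → 2 B_ : 2 bb (out of 4)
Combine (counts out of 4 × 4 = 16): short/black (L_B_) = 2×2 = 4; short/brown (L_bb) = 2×2 = 4; long/black (llB_) = 2×2 = 4; long/brown (llbb) = 2×2 = 4
Phenotype counts (out of 16): 4 short/black, 4 short/brown, 4 long/black, 4 long/brown
short/black: 4 out of 16 → fraction 1/4
Expected count = 1/4 × 288 = 72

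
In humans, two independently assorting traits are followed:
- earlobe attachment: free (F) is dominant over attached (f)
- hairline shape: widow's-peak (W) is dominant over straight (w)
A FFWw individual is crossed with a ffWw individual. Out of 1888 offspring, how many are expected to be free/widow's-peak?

Dihybrid cross FFWw × ffWw — consider each gene separately:
earlobe attachment: FF × ff → 4 Ff → 4 F_ (out of 4)
hairline shape: Ww × Ww → 1 WW, 2 Ww, 1 ww → 3 W_ : 1 ww (out of 4)
Combine (counts out of 4 × 4 = 16): free/widow's-peak (F_W_) = 4×3 = 12; free/straight (F_ww) = 4×1 = 4
Phenotype counts (out of 16): 12 free/widow's-peak, 4 free/straight
free/widow's-peak: 12 out of 16 → fraction 3/4
Expected count = 3/4 × 1888 = 1416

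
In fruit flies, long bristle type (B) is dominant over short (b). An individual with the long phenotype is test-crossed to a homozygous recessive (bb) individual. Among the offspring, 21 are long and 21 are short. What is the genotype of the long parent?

Test cross: ? × bb
Offspring: 21 long, 21 short — approximately 1:1.
A 1:1 ratio in a test cross indicates the unknown parent is heterozygous (Bb).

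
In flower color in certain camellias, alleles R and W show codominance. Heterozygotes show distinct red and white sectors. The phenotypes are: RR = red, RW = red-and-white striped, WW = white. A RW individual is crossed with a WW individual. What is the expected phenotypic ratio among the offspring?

Punnett square for RW × WW:
Offspring genotypes: 2 RW, 2 WW
Phenotype counts: 2 red-and-white striped, 2 white
Ratio: 1 red-and-white striped : 1 white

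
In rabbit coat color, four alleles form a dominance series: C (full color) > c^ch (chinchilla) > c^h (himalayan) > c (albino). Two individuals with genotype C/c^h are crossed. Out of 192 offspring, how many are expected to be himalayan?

Cross: C/c^h × C/c^h
Allele dominance: C > c^ch > c^h > c
Offspring genotypes: 1 C/C, 2 C/c^h, 1 c^h/c^h
Phenotype counts: 3 full color, 1 himalayan
himalayan: 1 out of 4 → fraction 1/4
Expected count = 1/4 × 192 = 48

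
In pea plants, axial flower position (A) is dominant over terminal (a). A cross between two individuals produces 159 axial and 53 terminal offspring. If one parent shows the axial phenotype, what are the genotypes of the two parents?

Observed offspring: 159 axial, 53 terminal
The observed ratio simplifies to 3:1. Terminal (aa) offspring appear, so each parent must contribute one a allele. The parent stated to show axial carries A, so it is Aa. The other parent is then either Aa or aa: Aa × aa would give a 1:1 split, whereas Aa × Aa gives 3:1 — matching the data. So both parents are heterozygous (Aa × Aa).
Parent genotypes: Aa × Aa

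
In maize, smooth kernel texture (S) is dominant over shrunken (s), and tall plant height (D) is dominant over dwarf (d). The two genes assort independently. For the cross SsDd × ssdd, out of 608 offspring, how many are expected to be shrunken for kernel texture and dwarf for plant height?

Dihybrid cross SsDd × ssdd — consider each gene separately:
kernel texture: Ss × ss → 2 Ss, 2 ss → 2 S_ : 2 ss (out of 4)
plant height: Dd × dd → 2 Dd, 2 dd → 2 D_ : 2 dd (out of 4)
Looking for: shrunken (ss) and dwarf (dd)
P(shrunken) = 2/4, P(dwarf) = 2/4
P(both) = 2/4 × 2/4 = 4/16 = 1/4
Expected count = 1/4 × 608 = 152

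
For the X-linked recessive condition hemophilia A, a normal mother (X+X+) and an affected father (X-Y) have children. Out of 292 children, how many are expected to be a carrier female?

Cross: X+X+ × X-Y
Offspring: 2 X+X-, 2 X+Y
Probability of a carrier female: 2/4 = 1/2
Expected count = 1/2 × 292 = 146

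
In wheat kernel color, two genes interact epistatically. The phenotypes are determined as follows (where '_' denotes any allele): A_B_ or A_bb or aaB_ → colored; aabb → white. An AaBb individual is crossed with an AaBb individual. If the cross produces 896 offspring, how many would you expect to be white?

Cross: AaBb × AaBb — consider each gene separately:
A gene: Aa × Aa → 1 AA, 2 Aa, 1 aa → 3 A_ : 1 aa (out of 4)
B gene: Bb × Bb → 1 BB, 2 Bb, 1 bb → 3 B_ : 1 bb (out of 4)
Genotype classes (out of 4 × 4 = 16): A_B_ = 3×3 = 9; A_bb = 3×1 = 3; aaB_ = 1×3 = 3; aabb = 1×1 = 1
Apply the phenotype rules: A_B_ (9) + A_bb (3) + aaB_ (3) → colored; aabb (1) → white
Phenotype counts (out of 16): 15 colored, 1 white
white: 1 out of 16 → fraction 1/16
Expected count = 1/16 × 896 = 56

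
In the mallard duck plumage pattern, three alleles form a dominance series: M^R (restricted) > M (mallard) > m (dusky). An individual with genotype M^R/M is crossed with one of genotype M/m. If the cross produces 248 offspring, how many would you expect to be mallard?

Cross: M^R/M × M/m
Allele dominance: M^R > M > m
Offspring genotypes: 1 M^R/M, 1 M^R/m, 1 M/M, 1 M/m
Phenotype counts: 2 restricted, 2 mallard
mallard: 2 out of 4 → fraction 1/2
Expected count = 1/2 × 248 = 124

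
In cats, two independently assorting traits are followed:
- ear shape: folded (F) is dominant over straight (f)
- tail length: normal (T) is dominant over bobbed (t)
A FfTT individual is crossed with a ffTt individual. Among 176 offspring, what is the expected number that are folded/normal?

Dihybrid cross FfTT × ffTt — consider each gene separately:
ear shape: Ff × ff → 2 Ff, 2 ff → 2 F_ : 2 ff (out of 4)
tail length: TT × Tt → 2 TT, 2 Tt → 4 T_ (out of 4)
Combine (counts out of 4 × 4 = 16): folded/normal (F_T_) = 2×4 = 8; straight/normal (ffT_) = 2×4 = 8
Phenotype counts (out of 16): 8 folded/normal, 8 straight/normal
folded/normal: 8 out of 16 → fraction 1/2
Expected count = 1/2 × 176 = 88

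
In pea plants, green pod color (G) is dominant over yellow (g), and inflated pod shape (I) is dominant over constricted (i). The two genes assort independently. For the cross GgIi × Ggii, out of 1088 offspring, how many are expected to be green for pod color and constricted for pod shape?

Dihybrid cross GgIi × Ggii — consider each gene separately:
pod color: Gg × Gg → 1 GG, 2 Gg, 1 gg → 3 G_ : 1 gg (out of 4)
pod shape: Ii × ii → 2 Ii, 2 ii → 2 I_ : 2 ii (out of 4)
Looking for: green (G_) and constricted (ii)
P(green) = 3/4, P(constricted) = 2/4
P(both) = 3/4 × 2/4 = 6/16 = 3/8
Expected count = 3/8 × 1088 = 408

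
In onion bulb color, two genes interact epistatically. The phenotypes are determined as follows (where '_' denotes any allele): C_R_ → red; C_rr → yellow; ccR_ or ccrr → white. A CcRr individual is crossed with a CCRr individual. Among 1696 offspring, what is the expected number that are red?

Cross: CcRr × CCRr — consider each gene separately:
C gene: Cc × CC → 2 CC, 2 Cc → 4 C_ (out of 4)
R gene: Rr × Rr → 1 RR, 2 Rr, 1 rr → 3 R_ : 1 rr (out of 4)
Genotype classes (out of 4 × 4 = 16): C_R_ = 4×3 = 12; C_rr = 4×1 = 4
Apply the phenotype rules: C_R_ (12) → red; C_rr (4) → yellow
Phenotype counts (out of 16): 12 red, 4 yellow
red: 12 out of 16 → fraction 3/4
Expected count = 3/4 × 1696 = 1272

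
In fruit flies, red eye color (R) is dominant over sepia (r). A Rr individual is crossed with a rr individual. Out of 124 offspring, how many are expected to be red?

Punnett square for Rr × rr:
Offspring genotypes: 2 Rr, 2 rr
red: 2, sepia: 2
red: 2 out of 4 → fraction 1/2
Expected count = 1/2 × 124 = 62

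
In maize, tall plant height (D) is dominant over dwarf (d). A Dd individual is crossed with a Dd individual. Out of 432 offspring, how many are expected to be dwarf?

Punnett square for Dd × Dd:
Offspring genotypes: 1 DD, 2 Dd, 1 dd
tall: 3, dwarf: 1
dwarf: 1 out of 4 → fraction 1/4
Expected count = 1/4 × 432 = 108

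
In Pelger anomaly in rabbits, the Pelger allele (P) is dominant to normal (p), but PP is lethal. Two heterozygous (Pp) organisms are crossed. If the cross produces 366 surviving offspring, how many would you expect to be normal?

Cross: Pp × Pp
Punnett square offspring (before lethality): 1 PP, 2 Pp, 1 pp
The PP genotype is lethal (embryos die); surviving offspring: 2 Pp, 1 pp
normal: 1 out of 3 → fraction 1/3
Expected count = 1/3 × 366 = 122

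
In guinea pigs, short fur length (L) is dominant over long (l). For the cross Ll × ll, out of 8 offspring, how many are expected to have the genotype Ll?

Punnett square for Ll × ll:
Offspring genotypes: 2 Ll, 2 ll
Total offspring: 4
Count with target: 2
Probability: 2/4 = 1/2
Expected count = 1/2 × 8 = 4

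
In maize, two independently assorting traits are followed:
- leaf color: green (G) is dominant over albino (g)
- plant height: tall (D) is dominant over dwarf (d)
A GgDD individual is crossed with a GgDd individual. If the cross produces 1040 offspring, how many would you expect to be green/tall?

Dihybrid cross GgDD × GgDd — consider each gene separately:
leaf color: Gg × Gg → 1 GG, 2 Gg, 1 gg → 3 G_ : 1 gg (out of 4)
plant height: DD × Dd → 2 DD, 2 Dd → 4 D_ (out of 4)
Combine (counts out of 4 × 4 = 16): green/tall (G_D_) = 3×4 = 12; albino/tall (ggD_) = 1×4 = 4
Phenotype counts (out of 16): 12 green/tall, 4 albino/tall
green/tall: 12 out of 16 → fraction 3/4
Expected count = 3/4 × 1040 = 780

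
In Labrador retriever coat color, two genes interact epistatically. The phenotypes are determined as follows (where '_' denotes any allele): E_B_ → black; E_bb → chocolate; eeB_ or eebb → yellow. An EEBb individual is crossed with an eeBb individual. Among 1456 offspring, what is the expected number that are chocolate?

Cross: EEBb × eeBb — consider each gene separately:
E gene: EE × ee → 4 Ee → 4 E_ (out of 4)
B gene: Bb × Bb → 1 BB, 2 Bb, 1 bb → 3 B_ : 1 bb (out of 4)
Genotype classes (out of 4 × 4 = 16): E_B_ = 4×3 = 12; E_bb = 4×1 = 4
Apply the phenotype rules: E_B_ (12) → black; E_bb (4) → chocolate
Phenotype counts (out of 16): 12 black, 4 chocolate
chocolate: 4 out of 16 → fraction 1/4
Expected count = 1/4 × 1456 = 364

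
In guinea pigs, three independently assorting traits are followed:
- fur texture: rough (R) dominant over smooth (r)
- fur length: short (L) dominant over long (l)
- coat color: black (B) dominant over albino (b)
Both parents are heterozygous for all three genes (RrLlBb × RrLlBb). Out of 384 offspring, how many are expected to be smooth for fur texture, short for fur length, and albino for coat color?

Trihybrid cross: RrLlBb × RrLlBb
Each trait segregates independently with a 3:1 phenotypic ratio, so each gene contributes 3/4 (dominant) or 1/4 (recessive).
Target: smooth (fur texture), short (fur length), albino (coat color)
Probability = product of independent per-trait probabilities
= 1/4 × 3/4 × 1/4 = 3/64
Expected count = 3/64 × 384 = 18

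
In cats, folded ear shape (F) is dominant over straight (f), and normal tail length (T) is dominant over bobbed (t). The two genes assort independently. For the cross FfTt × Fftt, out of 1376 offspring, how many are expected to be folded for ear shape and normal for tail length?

Dihybrid cross FfTt × Fftt — consider each gene separately:
ear shape: Ff × Ff → 1 FF, 2 Ff, 1 ff → 3 F_ : 1 ff (out of 4)
tail length: Tt × tt → 2 Tt, 2 tt → 2 T_ : 2 tt (out of 4)
Looking for: folded (F_) and normal (T_)
P(folded) = 3/4, P(normal) = 2/4
P(both) = 3/4 × 2/4 = 6/16 = 3/8
Expected count = 3/8 × 1376 = 516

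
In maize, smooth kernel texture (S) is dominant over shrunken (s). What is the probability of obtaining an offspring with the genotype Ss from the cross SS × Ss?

Punnett square for SS × Ss:
Offspring genotypes: 2 SS, 2 Ss
Total offspring: 4
Count with target: 2
Probability: 2/4 = 1/2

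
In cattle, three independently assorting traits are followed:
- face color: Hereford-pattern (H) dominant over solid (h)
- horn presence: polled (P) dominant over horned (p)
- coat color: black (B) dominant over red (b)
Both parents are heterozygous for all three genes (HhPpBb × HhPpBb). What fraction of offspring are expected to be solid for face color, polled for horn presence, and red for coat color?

Trihybrid cross: HhPpBb × HhPpBb
Each trait segregates independently with a 3:1 phenotypic ratio, so each gene contributes 3/4 (dominant) or 1/4 (recessive).
Target: solid (face color), polled (horn presence), red (coat color)
Probability = product of independent per-trait probabilities
= 1/4 × 3/4 × 1/4 = 3/64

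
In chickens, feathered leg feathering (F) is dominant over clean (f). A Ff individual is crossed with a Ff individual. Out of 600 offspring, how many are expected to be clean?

Punnett square for Ff × Ff:
Offspring genotypes: 1 FF, 2 Ff, 1 ff
feathered: 3, clean: 1
clean: 1 out of 4 → fraction 1/4
Expected count = 1/4 × 600 = 150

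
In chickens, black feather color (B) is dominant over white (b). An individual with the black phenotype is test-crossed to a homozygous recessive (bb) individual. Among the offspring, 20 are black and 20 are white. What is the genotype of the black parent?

Test cross: ? × bb
Offspring: 20 black, 20 white — approximately 1:1.
A 1:1 ratio in a test cross indicates the unknown parent is heterozygous (Bb).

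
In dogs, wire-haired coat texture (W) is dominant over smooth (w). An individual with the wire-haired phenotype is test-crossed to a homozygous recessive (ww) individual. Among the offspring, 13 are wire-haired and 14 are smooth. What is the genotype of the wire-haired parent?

Test cross: ? × ww
Offspring: 13 wire-haired, 14 smooth — approximately 1:1.
A 1:1 ratio in a test cross indicates the unknown parent is heterozygous (Ww).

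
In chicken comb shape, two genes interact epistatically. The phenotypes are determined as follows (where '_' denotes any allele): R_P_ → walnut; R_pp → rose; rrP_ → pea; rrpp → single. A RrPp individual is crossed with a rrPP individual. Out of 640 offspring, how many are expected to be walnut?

Cross: RrPp × rrPP — consider each gene separately:
R gene: Rr × rr → 2 Rr, 2 rr → 2 R_ : 2 rr (out of 4)
P gene: Pp × PP → 2 PP, 2 Pp → 4 P_ (out of 4)
Genotype classes (out of 4 × 4 = 16): R_P_ = 2×4 = 8; rrP_ = 2×4 = 8
Apply the phenotype rules: R_P_ (8) → walnut; rrP_ (8) → pea
Phenotype counts (out of 16): 8 walnut, 8 pea
walnut: 8 out of 16 → fraction 1/2
Expected count = 1/2 × 640 = 320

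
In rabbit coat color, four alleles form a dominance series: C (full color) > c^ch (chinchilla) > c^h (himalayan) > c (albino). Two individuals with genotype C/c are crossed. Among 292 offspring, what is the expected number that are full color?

Cross: C/c × C/c
Allele dominance: C > c^ch > c^h > c
Offspring genotypes: 1 C/C, 2 C/c, 1 c/c
Phenotype counts: 3 full color, 1 albino
full color: 3 out of 4 → fraction 3/4
Expected count = 3/4 × 292 = 219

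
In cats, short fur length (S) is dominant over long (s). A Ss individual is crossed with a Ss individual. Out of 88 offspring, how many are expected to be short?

Punnett square for Ss × Ss:
Offspring genotypes: 1 SS, 2 Ss, 1 ss
short: 3, long: 1
short: 3 out of 4 → fraction 3/4
Expected count = 3/4 × 88 = 66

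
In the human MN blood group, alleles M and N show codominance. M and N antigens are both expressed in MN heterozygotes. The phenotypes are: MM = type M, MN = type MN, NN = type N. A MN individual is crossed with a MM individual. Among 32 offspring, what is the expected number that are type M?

Punnett square for MN × MM:
Offspring genotypes: 2 MM, 2 MN
Phenotype counts: 2 type M, 2 type MN
type M: 2 out of 4 → fraction 1/2
Expected count = 1/2 × 32 = 16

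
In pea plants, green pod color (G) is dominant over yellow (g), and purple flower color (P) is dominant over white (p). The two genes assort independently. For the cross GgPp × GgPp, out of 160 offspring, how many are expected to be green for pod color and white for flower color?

Dihybrid cross GgPp × GgPp — consider each gene separately:
pod color: Gg × Gg → 1 GG, 2 Gg, 1 gg → 3 G_ : 1 gg (out of 4)
flower color: Pp × Pp → 1 PP, 2 Pp, 1 pp → 3 P_ : 1 pp (out of 4)
Looking for: green (G_) and white (pp)
P(green) = 3/4, P(white) = 1/4
P(both) = 3/4 × 1/4 = 3/16
Expected count = 3/16 × 160 = 30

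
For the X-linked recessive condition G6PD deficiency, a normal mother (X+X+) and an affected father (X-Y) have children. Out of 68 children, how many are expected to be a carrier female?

Cross: X+X+ × X-Y
Offspring: 2 X+X-, 2 X+Y
Probability of a carrier female: 2/4 = 1/2
Expected count = 1/2 × 68 = 34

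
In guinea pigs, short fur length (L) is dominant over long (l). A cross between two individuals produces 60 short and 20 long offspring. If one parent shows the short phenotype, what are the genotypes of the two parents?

Observed offspring: 60 short, 20 long
The observed ratio simplifies to 3:1. Long (ll) offspring appear, so each parent must contribute one l allele. The parent stated to show short carries L, so it is Ll. The other parent is then either Ll or ll: Ll × ll would give a 1:1 split, whereas Ll × Ll gives 3:1 — matching the data. So both parents are heterozygous (Ll × Ll).
Parent genotypes: Ll × Ll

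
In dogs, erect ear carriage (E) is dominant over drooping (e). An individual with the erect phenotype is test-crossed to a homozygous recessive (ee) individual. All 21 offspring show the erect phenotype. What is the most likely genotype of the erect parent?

Test cross: ? × ee
All offspring are erect.
If the unknown parent were heterozygous (Ee), about half of 21 offspring would be drooping; none are. The unknown parent is most likely homozygous dominant (EE).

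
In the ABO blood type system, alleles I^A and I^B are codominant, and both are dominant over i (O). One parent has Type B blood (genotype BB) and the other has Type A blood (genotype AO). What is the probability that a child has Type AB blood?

Cross: BB × AO
Possible offspring genotypes: 2 AB, 2 BO
Blood type counts: 2 Type AB, 2 Type B
Probability of Type AB: 2/4 = 1/2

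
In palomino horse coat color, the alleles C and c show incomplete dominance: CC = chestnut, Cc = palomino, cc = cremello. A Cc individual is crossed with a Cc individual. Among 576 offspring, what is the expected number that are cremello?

Punnett square for Cc × Cc:
Offspring genotypes: 1 CC, 2 Cc, 1 cc
Phenotype counts: 1 chestnut, 2 palomino, 1 cremello
cremello: 1 out of 4 → fraction 1/4
Expected count = 1/4 × 576 = 144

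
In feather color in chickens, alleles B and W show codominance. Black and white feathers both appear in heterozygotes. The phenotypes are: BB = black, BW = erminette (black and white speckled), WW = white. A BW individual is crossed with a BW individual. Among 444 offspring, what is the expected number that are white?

Punnett square for BW × BW:
Offspring genotypes: 1 BB, 2 BW, 1 WW
Phenotype counts: 1 black, 2 erminette (black and white speckled), 1 white
white: 1 out of 4 → fraction 1/4
Expected count = 1/4 × 444 = 111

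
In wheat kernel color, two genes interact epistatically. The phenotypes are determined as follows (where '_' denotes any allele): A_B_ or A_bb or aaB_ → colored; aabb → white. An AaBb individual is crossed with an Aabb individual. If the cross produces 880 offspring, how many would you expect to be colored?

Cross: AaBb × Aabb — consider each gene separately:
A gene: Aa × Aa → 1 AA, 2 Aa, 1 aa → 3 A_ : 1 aa (out of 4)
B gene: Bb × bb → 2 Bb, 2 bb → 2 B_ : 2 bb (out of 4)
Genotype classes (out of 4 × 4 = 16): A_B_ = 3×2 = 6; A_bb = 3×2 = 6; aaB_ = 1×2 = 2; aabb = 1×2 = 2
Apply the phenotype rules: A_B_ (6) + A_bb (6) + aaB_ (2) → colored; aabb (2) → white
Phenotype counts (out of 16): 14 colored, 2 white
colored: 14 out of 16 → fraction 7/8
Expected count = 7/8 × 880 = 770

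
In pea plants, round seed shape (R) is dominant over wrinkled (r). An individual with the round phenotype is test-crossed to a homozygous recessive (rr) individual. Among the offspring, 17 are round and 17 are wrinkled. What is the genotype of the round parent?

Test cross: ? × rr
Offspring: 17 round, 17 wrinkled — approximately 1:1.
A 1:1 ratio in a test cross indicates the unknown parent is heterozygous (Rr).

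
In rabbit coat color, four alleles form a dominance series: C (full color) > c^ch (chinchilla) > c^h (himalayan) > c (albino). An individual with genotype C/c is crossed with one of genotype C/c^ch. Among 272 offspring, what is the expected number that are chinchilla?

Cross: C/c × C/c^ch
Allele dominance: C > c^ch > c^h > c
Offspring genotypes: 1 C/C, 1 C/c^ch, 1 C/c, 1 c^ch/c
Phenotype counts: 3 full color, 1 chinchilla
chinchilla: 1 out of 4 → fraction 1/4
Expected count = 1/4 × 272 = 68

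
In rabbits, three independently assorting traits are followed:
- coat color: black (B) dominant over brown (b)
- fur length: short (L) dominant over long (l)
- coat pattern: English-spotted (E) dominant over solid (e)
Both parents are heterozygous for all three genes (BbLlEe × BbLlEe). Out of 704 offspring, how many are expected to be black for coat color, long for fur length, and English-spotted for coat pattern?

Trihybrid cross: BbLlEe × BbLlEe
Each trait segregates independently with a 3:1 phenotypic ratio, so each gene contributes 3/4 (dominant) or 1/4 (recessive).
Target: black (coat color), long (fur length), English-spotted (coat pattern)
Probability = product of independent per-trait probabilities
= 3/4 × 1/4 × 3/4 = 9/64
Expected count = 9/64 × 704 = 99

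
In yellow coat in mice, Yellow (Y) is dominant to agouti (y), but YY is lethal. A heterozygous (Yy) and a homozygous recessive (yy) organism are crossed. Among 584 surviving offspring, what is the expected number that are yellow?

Cross: Yy × yy
Punnett square offspring (before lethality): 2 Yy, 2 yy
No YY offspring are produced in this cross.
yellow: 2 out of 4 → fraction 1/2
Expected count = 1/2 × 584 = 292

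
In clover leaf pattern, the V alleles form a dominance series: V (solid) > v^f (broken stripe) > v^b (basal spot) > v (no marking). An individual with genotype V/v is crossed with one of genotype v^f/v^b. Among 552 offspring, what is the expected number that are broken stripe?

Cross: V/v × v^f/v^b
Allele dominance: V > v^f > v^b > v
Offspring genotypes: 1 V/v^f, 1 V/v^b, 1 v^f/v, 1 v^b/v
Phenotype counts: 2 solid, 1 broken stripe, 1 basal spot
broken stripe: 1 out of 4 → fraction 1/4
Expected count = 1/4 × 552 = 138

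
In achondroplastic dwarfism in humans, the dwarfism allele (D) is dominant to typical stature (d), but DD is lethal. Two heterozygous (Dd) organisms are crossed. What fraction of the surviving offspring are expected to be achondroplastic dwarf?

Cross: Dd × Dd
Punnett square offspring (before lethality): 1 DD, 2 Dd, 1 dd
The DD genotype is lethal (embryos die); surviving offspring: 2 Dd, 1 dd
achondroplastic dwarf: 2 out of 3
Probability: 2/3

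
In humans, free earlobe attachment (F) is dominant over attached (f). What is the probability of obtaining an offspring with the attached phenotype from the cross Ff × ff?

Punnett square for Ff × ff:
Offspring genotypes: 2 Ff, 2 ff
Total offspring: 4
Count with target: 2
Probability: 2/4 = 1/2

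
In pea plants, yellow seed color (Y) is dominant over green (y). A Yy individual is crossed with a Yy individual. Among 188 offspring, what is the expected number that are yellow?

Punnett square for Yy × Yy:
Offspring genotypes: 1 YY, 2 Yy, 1 yy
yellow: 3, green: 1
yellow: 3 out of 4 → fraction 3/4
Expected count = 3/4 × 188 = 141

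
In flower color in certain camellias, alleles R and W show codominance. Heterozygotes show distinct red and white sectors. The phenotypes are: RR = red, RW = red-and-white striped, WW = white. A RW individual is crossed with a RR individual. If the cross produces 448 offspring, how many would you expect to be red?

Punnett square for RW × RR:
Offspring genotypes: 2 RR, 2 RW
Phenotype counts: 2 red, 2 red-and-white striped
red: 2 out of 4 → fraction 1/2
Expected count = 1/2 × 448 = 224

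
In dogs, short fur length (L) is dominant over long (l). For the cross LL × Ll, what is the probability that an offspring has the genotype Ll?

Punnett square for LL × Ll:
Offspring genotypes: 2 LL, 2 Ll
Total offspring: 4
Count with target: 2
Probability: 2/4 = 1/2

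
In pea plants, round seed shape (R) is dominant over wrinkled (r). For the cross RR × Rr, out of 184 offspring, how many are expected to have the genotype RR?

Punnett square for RR × Rr:
Offspring genotypes: 2 RR, 2 Rr
Total offspring: 4
Count with target: 2
Probability: 2/4 = 1/2
Expected count = 1/2 × 184 = 92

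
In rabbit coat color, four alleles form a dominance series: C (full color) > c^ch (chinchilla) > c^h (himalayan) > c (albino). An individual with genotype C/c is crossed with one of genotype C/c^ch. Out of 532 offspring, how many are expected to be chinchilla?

Cross: C/c × C/c^ch
Allele dominance: C > c^ch > c^h > c
Offspring genotypes: 1 C/C, 1 C/c^ch, 1 C/c, 1 c^ch/c
Phenotype counts: 3 full color, 1 chinchilla
chinchilla: 1 out of 4 → fraction 1/4
Expected count = 1/4 × 532 = 133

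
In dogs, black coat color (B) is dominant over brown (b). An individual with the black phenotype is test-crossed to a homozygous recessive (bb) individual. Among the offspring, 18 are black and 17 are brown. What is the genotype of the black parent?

Test cross: ? × bb
Offspring: 18 black, 17 brown — approximately 1:1.
A 1:1 ratio in a test cross indicates the unknown parent is heterozygous (Bb).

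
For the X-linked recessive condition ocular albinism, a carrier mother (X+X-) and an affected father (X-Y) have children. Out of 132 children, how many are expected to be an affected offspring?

Cross: X+X- × X-Y
Offspring: 1 X+X-, 1 X+Y, 1 X-X-, 1 X-Y
Probability of an affected offspring: 2/4 = 1/2
Expected count = 1/2 × 132 = 66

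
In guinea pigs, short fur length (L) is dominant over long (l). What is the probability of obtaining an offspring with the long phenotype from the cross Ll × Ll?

Punnett square for Ll × Ll:
Offspring genotypes: 1 LL, 2 Ll, 1 ll
Total offspring: 4
Count with target: 1
Probability: 1/4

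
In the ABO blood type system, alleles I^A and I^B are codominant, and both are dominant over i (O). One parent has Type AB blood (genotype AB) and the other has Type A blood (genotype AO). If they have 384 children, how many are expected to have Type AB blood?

Cross: AB × AO
Possible offspring genotypes: 1 AA, 1 AO, 1 AB, 1 BO
Blood type counts: 2 Type A, 1 Type AB, 1 Type B
Probability of Type AB: 1/4
Expected count = 1/4 × 384 = 96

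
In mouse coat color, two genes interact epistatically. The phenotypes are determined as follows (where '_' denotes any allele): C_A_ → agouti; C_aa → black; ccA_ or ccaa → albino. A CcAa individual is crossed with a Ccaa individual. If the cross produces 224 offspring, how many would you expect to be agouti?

Cross: CcAa × Ccaa — consider each gene separately:
C gene: Cc × Cc → 1 CC, 2 Cc, 1 cc → 3 C_ : 1 cc (out of 4)
A gene: Aa × aa → 2 Aa, 2 aa → 2 A_ : 2 aa (out of 4)
Genotype classes (out of 4 × 4 = 16): C_A_ = 3×2 = 6; C_aa = 3×2 = 6; ccA_ = 1×2 = 2; ccaa = 1×2 = 2
Apply the phenotype rules: C_A_ (6) → agouti; C_aa (6) → black; ccA_ (2) + ccaa (2) → albino
Phenotype counts (out of 16): 6 agouti, 6 black, 4 albino
agouti: 6 out of 16 → fraction 3/8
Expected count = 3/8 × 224 = 84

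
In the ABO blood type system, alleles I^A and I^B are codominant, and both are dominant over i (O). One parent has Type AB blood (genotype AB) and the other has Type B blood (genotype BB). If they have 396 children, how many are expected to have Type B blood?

Cross: AB × BB
Possible offspring genotypes: 2 AB, 2 BB
Blood type counts: 2 Type AB, 2 Type B
Probability of Type B: 2/4 = 1/2
Expected count = 1/2 × 396 = 198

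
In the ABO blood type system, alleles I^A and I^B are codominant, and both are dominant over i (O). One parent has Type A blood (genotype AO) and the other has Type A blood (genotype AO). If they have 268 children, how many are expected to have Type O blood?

Cross: AO × AO
Possible offspring genotypes: 1 AA, 2 AO, 1 OO
Blood type counts: 3 Type A, 1 Type O
Probability of Type O: 1/4
Expected count = 1/4 × 268 = 67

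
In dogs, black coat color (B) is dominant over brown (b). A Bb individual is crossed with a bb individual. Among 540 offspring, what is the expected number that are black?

Punnett square for Bb × bb:
Offspring genotypes: 2 Bb, 2 bb
black: 2, brown: 2
black: 2 out of 4 → fraction 1/2
Expected count = 1/2 × 540 = 270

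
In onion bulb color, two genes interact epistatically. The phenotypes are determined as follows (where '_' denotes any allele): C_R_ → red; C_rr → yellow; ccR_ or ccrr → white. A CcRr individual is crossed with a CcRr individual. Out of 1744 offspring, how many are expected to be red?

Cross: CcRr × CcRr — consider each gene separately:
C gene: Cc × Cc → 1 CC, 2 Cc, 1 cc → 3 C_ : 1 cc (out of 4)
R gene: Rr × Rr → 1 RR, 2 Rr, 1 rr → 3 R_ : 1 rr (out of 4)
Genotype classes (out of 4 × 4 = 16): C_R_ = 3×3 = 9; C_rr = 3×1 = 3; ccR_ = 1×3 = 3; ccrr = 1×1 = 1
Apply the phenotype rules: C_R_ (9) → red; C_rr (3) → yellow; ccR_ (3) + ccrr (1) → white
Phenotype counts (out of 16): 9 red, 3 yellow, 4 white
red: 9 out of 16 → fraction 9/16
Expected count = 9/16 × 1744 = 981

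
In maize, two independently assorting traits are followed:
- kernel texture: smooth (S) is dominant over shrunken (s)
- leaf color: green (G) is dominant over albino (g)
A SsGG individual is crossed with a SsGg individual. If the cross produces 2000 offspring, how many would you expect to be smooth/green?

Dihybrid cross SsGG × SsGg — consider each gene separately:
kernel texture: Ss × Ss → 1 SS, 2 Ss, 1 ss → 3 S_ : 1 ss (out of 4)
leaf color: GG × Gg → 2 GG, 2 Gg → 4 G_ (out of 4)
Combine (counts out of 4 × 4 = 16): smooth/green (S_G_) = 3×4 = 12; shrunken/green (ssG_) = 1×4 = 4
Phenotype counts (out of 16): 12 smooth/green, 4 shrunken/green
smooth/green: 12 out of 16 → fraction 3/4
Expected count = 3/4 × 2000 = 1500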